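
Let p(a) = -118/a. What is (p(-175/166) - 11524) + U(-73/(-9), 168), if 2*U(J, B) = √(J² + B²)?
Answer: -1997112/175 + √2291473/18 ≈ -11328.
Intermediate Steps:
U(J, B) = √(B² + J²)/2 (U(J, B) = √(J² + B²)/2 = √(B² + J²)/2)
(p(-175/166) - 11524) + U(-73/(-9), 168) = (-118/((-175/166)) - 11524) + √(168² + (-73/(-9))²)/2 = (-118/((-175*1/166)) - 11524) + √(28224 + (-73*(-⅑))²)/2 = (-118/(-175/166) - 11524) + √(28224 + (73/9)²)/2 = (-118*(-166/175) - 11524) + √(28224 + 5329/81)/2 = (19588/175 - 11524) + √(2291473/81)/2 = -1997112/175 + (√2291473/9)/2 = -1997112/175 + √2291473/18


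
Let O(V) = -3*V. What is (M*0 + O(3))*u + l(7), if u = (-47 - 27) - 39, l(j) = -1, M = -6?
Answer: 1016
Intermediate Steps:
u = -113 (u = -74 - 39 = -113)
(M*0 + O(3))*u + l(7) = (-6*0 - 3*3)*(-113) - 1 = (0 - 9)*(-113) - 1 = -9*(-113) - 1 = 1017 - 1 = 1016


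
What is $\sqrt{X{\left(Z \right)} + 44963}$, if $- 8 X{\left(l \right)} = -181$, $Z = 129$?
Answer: $\frac{\sqrt{719770}}{4} \approx 212.1$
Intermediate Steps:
$X{\left(l \right)} = \frac{181}{8}$ ($X{\left(l \right)} = \left(- \frac{1}{8}\right) \left(-181\right) = \frac{181}{8}$)
$\sqrt{X{\left(Z \right)} + 44963} = \sqrt{\frac{181}{8} + 44963} = \sqrt{\frac{359885}{8}} = \frac{\sqrt{719770}}{4}$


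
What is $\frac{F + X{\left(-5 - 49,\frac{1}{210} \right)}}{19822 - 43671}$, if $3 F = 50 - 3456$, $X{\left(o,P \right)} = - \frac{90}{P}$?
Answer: $\frac{60106}{71547} \approx 0.84009$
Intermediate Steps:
$F = - \frac{3406}{3}$ ($F = \frac{50 - 3456}{3} = \frac{1}{3} \left(-3406\right) = - \frac{3406}{3} \approx -1135.3$)
$\frac{F + X{\left(-5 - 49,\frac{1}{210} \right)}}{19822 - 43671} = \frac{- \frac{3406}{3} - \frac{90}{\frac{1}{210}}}{19822 - 43671} = \frac{- \frac{3406}{3} - 90 \frac{1}{\frac{1}{210}}}{-23849} = \left(- \frac{3406}{3} - 18900\right) \left(- \frac{1}{23849}\right) = \left(- \frac{60106}{3}\right) \left(- \frac{1}{23849}\right) = \frac{60106}{71547}$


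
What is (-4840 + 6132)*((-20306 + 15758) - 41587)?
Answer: -59606420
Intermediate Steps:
(-4840 + 6132)*((-20306 + 15758) - 41587) = 1292*(-4548 - 41587) = 1292*(-46135) = -59606420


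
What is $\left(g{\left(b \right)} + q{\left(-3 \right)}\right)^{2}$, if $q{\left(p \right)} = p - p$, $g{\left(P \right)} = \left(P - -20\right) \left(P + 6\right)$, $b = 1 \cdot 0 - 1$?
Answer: $9025$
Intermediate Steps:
$b = -1$ ($b = 0 - 1 = -1$)
$g{\left(P \right)} = \left(6 + P\right) \left(20 + P\right)$ ($g{\left(P \right)} = \left(P + 20\right) \left(6 + P\right) = \left(20 + P\right) \left(6 + P\right) = \left(6 + P\right) \left(20 + P\right)$)
$q{\left(p \right)} = 0$
$\left(g{\left(b \right)} + q{\left(-3 \right)}\right)^{2} = \left(\left(120 + \left(-1\right)^{2} + 26 \left(-1\right)\right) + 0\right)^{2} = \left(\left(120 + 1 - 26\right) + 0\right)^{2} = \left(95 + 0\right)^{2} = 95^{2} = 9025$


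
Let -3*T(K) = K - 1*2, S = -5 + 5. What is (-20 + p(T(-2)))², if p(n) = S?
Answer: 400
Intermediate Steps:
S = 0
T(K) = ⅔ - K/3 (T(K) = -(K - 1*2)/3 = -(K - 2)/3 = -(-2 + K)/3 = ⅔ - K/3)
p(n) = 0
(-20 + p(T(-2)))² = (-20 + 0)² = (-20)² = 400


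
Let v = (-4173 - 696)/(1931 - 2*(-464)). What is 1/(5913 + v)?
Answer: 953/5633466 ≈ 0.00016917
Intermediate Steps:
v = -1623/953 (v = -4869/(1931 + 928) = -4869/2859 = -4869*1/2859 = -1623/953 ≈ -1.7030)
1/(5913 + v) = 1/(5913 - 1623/953) = 1/(5633466/953) = 953/5633466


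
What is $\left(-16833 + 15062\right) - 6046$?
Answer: $-7817$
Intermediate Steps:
$\left(-16833 + 15062\right) - 6046 = -1771 - 6046 = -7817$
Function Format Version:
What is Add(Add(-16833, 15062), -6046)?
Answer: -7817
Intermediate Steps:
Add(Add(-16833, 15062), -6046) = Add(-1771, -6046) = -7817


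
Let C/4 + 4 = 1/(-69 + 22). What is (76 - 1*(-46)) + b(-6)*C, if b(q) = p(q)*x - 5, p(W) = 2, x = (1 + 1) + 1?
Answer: 4978/47 ≈ 105.91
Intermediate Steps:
x = 3 (x = 2 + 1 = 3)
b(q) = 1 (b(q) = 2*3 - 5 = 6 - 5 = 1)
C = -756/47 (C = -16 + 4/(-69 + 22) = -16 + 4/(-47) = -16 + 4*(-1/47) = -16 - 4/47 = -756/47 ≈ -16.085)
(76 - 1*(-46)) + b(-6)*C = (76 - 1*(-46)) + 1*(-756/47) = (76 + 46) - 756/47 = 122 - 756/47 = 4978/47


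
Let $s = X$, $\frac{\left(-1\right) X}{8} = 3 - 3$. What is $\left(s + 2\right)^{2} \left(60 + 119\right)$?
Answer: $716$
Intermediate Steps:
$X = 0$ ($X = - 8 \left(3 - 3\right) = \left(-8\right) 0 = 0$)
$s = 0$
$\left(s + 2\right)^{2} \left(60 + 119\right) = \left(0 + 2\right)^{2} \left(60 + 119\right) = 2^{2} \cdot 179 = 4 \cdot 179 = 716$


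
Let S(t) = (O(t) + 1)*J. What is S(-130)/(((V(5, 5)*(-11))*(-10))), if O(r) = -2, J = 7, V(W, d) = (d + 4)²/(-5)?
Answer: 7/1782 ≈ 0.0039282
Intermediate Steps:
V(W, d) = -(4 + d)²/5 (V(W, d) = (4 + d)²*(-⅕) = -(4 + d)²/5)
S(t) = -7 (S(t) = (-2 + 1)*7 = -1*7 = -7)
S(-130)/(((V(5, 5)*(-11))*(-10))) = -7*(-1/(22*(4 + 5)²)) = -7/((-⅕*9²*(-11))*(-10)) = -7/((-⅕*81*(-11))*(-10)) = -7/(-81/5*(-11)*(-10)) = -7/((891/5)*(-10)) = -7/(-1782) = -7*(-1/1782) = 7/1782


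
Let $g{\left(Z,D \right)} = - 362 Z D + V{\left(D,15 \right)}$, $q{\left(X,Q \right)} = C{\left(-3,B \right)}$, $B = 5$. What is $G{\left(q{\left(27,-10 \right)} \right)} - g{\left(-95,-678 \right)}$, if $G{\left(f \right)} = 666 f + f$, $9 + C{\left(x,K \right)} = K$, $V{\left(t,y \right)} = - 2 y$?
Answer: $23313782$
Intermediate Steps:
$C{\left(x,K \right)} = -9 + K$
$q{\left(X,Q \right)} = -4$ ($q{\left(X,Q \right)} = -9 + 5 = -4$)
$g{\left(Z,D \right)} = -30 - 362 D Z$ ($g{\left(Z,D \right)} = - 362 Z D - 30 = - 362 D Z - 30 = -30 - 362 D Z$)
$G{\left(f \right)} = 667 f$
$G{\left(q{\left(27,-10 \right)} \right)} - g{\left(-95,-678 \right)} = 667 \left(-4\right) - \left(-30 - \left(-245436\right) \left(-95\right)\right) = -2668 - \left(-30 - 23316420\right) = -2668 - -23316450 = -2668 + 23316450 = 23313782$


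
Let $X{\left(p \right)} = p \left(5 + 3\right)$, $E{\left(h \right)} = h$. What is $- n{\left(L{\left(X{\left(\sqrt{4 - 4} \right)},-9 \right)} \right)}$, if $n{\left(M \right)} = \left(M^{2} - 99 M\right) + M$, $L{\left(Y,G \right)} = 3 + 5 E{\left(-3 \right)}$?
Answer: $-1320$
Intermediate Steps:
$X{\left(p \right)} = 8 p$ ($X{\left(p \right)} = p 8 = 8 p$)
$L{\left(Y,G \right)} = -12$ ($L{\left(Y,G \right)} = 3 + 5 \left(-3\right) = 3 - 15 = -12$)
$n{\left(M \right)} = M^{2} - 98 M$
$- n{\left(L{\left(X{\left(\sqrt{4 - 4} \right)},-9 \right)} \right)} = - \left(-12\right) \left(-98 - 12\right) = - \left(-12\right) \left(-110\right) = \left(-1\right) 1320 = -1320$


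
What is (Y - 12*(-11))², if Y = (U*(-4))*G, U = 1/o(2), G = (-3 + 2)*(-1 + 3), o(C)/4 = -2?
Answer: 17161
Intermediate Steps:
o(C) = -8 (o(C) = 4*(-2) = -8)
G = -2 (G = -1*2 = -2)
U = -⅛ (U = 1/(-8) = -⅛ ≈ -0.12500)
Y = -1 (Y = -⅛*(-4)*(-2) = (½)*(-2) = -1)
(Y - 12*(-11))² = (-1 - 12*(-11))² = (-1 + 132)² = 131² = 17161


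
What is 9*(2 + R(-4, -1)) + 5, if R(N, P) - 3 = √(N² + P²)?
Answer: 50 + 9*√17 ≈ 87.108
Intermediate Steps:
R(N, P) = 3 + √(N² + P²)
9*(2 + R(-4, -1)) + 5 = 9*(2 + (3 + √((-4)² + (-1)²))) + 5 = 9*(2 + (3 + √(16 + 1))) + 5 = 9*(2 + (3 + √17)) + 5 = 9*(5 + √17) + 5 = (45 + 9*√17) + 5 = 50 + 9*√17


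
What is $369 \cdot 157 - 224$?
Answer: $57709$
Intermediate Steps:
$369 \cdot 157 - 224 = 57933 - 224 = 57709$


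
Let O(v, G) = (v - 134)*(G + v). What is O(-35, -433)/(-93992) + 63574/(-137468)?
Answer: -526502077/403777883 ≈ -1.3039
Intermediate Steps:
O(v, G) = (-134 + v)*(G + v)
O(-35, -433)/(-93992) + 63574/(-137468) = ((-35)² - 134*(-433) - 134*(-35) - 433*(-35))/(-93992) + 63574/(-137468) = (1225 + 58022 + 4690 + 15155)*(-1/93992) + 63574*(-1/137468) = 79092*(-1/93992) - 31787/68734 = -19773/23498 - 31787/68734 = -526502077/403777883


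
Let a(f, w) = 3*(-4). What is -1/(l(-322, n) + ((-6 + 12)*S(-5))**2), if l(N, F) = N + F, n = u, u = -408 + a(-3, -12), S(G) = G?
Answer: -1/158 ≈ -0.0063291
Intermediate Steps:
a(f, w) = -12
u = -420 (u = -408 - 12 = -420)
n = -420
l(N, F) = F + N
-1/(l(-322, n) + ((-6 + 12)*S(-5))**2) = -1/((-420 - 322) + ((-6 + 12)*(-5))**2) = -1/(-742 + (6*(-5))**2) = -1/(-742 + (-30)**2) = -1/(-742 + 900) = -1/158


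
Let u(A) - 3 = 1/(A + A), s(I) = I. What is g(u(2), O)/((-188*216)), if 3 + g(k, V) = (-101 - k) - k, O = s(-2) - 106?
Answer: 221/81216 ≈ 0.0027211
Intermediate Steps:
O = -108 (O = -2 - 106 = -108)
u(A) = 3 + 1/(2*A) (u(A) = 3 + 1/(A + A) = 3 + 1/(2*A))
g(k, V) = -104 - 2*k (g(k, V) = -3 + ((-101 - k) - k) = -3 + (-101 - 2*k) = -104 - 2*k)
g(u(2), O)/((-188*216)) = (-104 - 2*(3 + (½)/2))/((-188*216)) = (-104 - 2*(3 + (½)*(½)))/(-40608) = (-104 - 2*(3 + ¼))*(-1/40608) = (-104 - 2*13/4)*(-1/40608) = (-104 - 13/2)*(-1/40608) = -221/2*(-1/40608) = 221/81216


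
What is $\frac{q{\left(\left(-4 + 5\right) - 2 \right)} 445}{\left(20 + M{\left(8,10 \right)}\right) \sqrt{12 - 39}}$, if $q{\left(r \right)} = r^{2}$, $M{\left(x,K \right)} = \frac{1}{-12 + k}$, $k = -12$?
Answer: $- \frac{3560 i \sqrt{3}}{1437} \approx - 4.291 i$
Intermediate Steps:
$M{\left(x,K \right)} = - \frac{1}{24}$ ($M{\left(x,K \right)} = \frac{1}{-12 - 12} = \frac{1}{-24} = - \frac{1}{24}$)
$\frac{q{\left(\left(-4 + 5\right) - 2 \right)} 445}{\left(20 + M{\left(8,10 \right)}\right) \sqrt{12 - 39}} = \frac{\left(\left(-4 + 5\right) - 2\right)^{2} \cdot 445}{\left(20 - \frac{1}{24}\right) \sqrt{12 - 39}} = \frac{\left(1 - 2\right)^{2} \cdot 445}{\frac{479}{24} \sqrt{-27}} = \frac{\left(-1\right)^{2} \cdot 445}{\frac{479}{24} \cdot 3 i \sqrt{3}} = \frac{1 \cdot 445}{\frac{479}{8} i \sqrt{3}} = 445 \left(- \frac{8 i \sqrt{3}}{1437}\right) = - \frac{3560 i \sqrt{3}}{1437}$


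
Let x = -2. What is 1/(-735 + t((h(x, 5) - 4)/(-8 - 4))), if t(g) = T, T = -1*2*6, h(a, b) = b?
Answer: -1/747 ≈ -0.0013387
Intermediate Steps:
T = -12 (T = -2*6 = -12)
t(g) = -12
1/(-735 + t((h(x, 5) - 4)/(-8 - 4))) = 1/(-735 - 12) = 1/(-747) = -1/747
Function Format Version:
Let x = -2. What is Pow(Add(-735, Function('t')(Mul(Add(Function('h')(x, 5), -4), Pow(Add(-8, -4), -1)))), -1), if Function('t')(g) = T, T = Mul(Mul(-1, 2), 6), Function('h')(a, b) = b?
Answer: Rational(-1, 747) ≈ -0.0013387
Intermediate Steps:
T = -12 (T = Mul(-2, 6) = -12)
Function('t')(g) = -12
Pow(Add(-735, Function('t')(Mul(Add(Function('h')(x, 5), -4), Pow(Add(-8, -4), -1)))), -1) = Pow(Add(-735, -12), -1) = Pow(-747, -1) = Rational(-1, 747)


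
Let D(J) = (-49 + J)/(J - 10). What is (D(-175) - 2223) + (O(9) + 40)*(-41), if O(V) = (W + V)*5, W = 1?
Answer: -1093681/185 ≈ -5911.8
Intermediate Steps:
O(V) = 5 + 5*V (O(V) = (1 + V)*5 = 5 + 5*V)
D(J) = (-49 + J)/(-10 + J)
(D(-175) - 2223) + (O(9) + 40)*(-41) = ((-49 - 175)/(-10 - 175) - 2223) + ((5 + 5*9) + 40)*(-41) = (-224/(-185) - 2223) + ((5 + 45) + 40)*(-41) = (-1/185*(-224) - 2223) + (50 + 40)*(-41) = (224/185 - 2223) + 90*(-41) = -411031/185 - 3690 = -1093681/185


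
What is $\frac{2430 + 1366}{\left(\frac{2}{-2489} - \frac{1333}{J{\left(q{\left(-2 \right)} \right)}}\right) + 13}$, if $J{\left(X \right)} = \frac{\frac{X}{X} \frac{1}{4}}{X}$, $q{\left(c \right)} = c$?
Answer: $\frac{9448244}{26575051} \approx 0.35553$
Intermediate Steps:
$J{\left(X \right)} = \frac{1}{4 X}$ ($J{\left(X \right)} = \frac{1 \cdot \frac{1}{4}}{X} = \frac{1}{4 X}$)
$\frac{2430 + 1366}{\left(\frac{2}{-2489} - \frac{1333}{J{\left(q{\left(-2 \right)} \right)}}\right) + 13} = \frac{2430 + 1366}{\left(\frac{2}{-2489} - \frac{1333}{\frac{1}{4} \frac{1}{-2}}\right) + 13} = \frac{3796}{\left(2 \left(- \frac{1}{2489}\right) - \frac{1333}{\frac{1}{4} \left(- \frac{1}{2}\right)}\right) + 13} = \frac{3796}{\left(- \frac{2}{2489} - \frac{1333}{- \frac{1}{8}}\right) + 13} = \frac{3796}{\left(- \frac{2}{2489} - -10664\right) + 13} = \frac{3796}{\left(- \frac{2}{2489} + 10664\right) + 13} = \frac{3796}{\frac{26542694}{2489} + 13} = \frac{3796}{\frac{26575051}{2489}} = 3796 \cdot \frac{2489}{26575051} = \frac{9448244}{26575051}$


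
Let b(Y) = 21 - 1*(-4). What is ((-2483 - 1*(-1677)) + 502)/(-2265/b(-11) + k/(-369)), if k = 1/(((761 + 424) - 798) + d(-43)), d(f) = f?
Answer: 192942720/57502013 ≈ 3.3554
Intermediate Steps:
k = 1/344 (k = 1/(((761 + 424) - 798) - 43) = 1/((1185 - 798) - 43) = 1/(387 - 43) = 1/344 ≈ 0.0029070)
b(Y) = 25 (b(Y) = 21 + 4 = 25)
((-2483 - 1*(-1677)) + 502)/(-2265/b(-11) + k/(-369)) = ((-2483 - 1*(-1677)) + 502)/(-2265/25 + (1/344)/(-369)) = ((-2483 + 1677) + 502)/(-2265*1/25 + (1/344)*(-1/369)) = (-806 + 502)/(-453/5 - 1/126936) = -304/(-57502013/634680) = -304*(-634680/57502013) = 192942720/57502013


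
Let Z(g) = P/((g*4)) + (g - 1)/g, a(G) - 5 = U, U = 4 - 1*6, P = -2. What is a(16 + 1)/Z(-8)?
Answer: 48/19 ≈ 2.5263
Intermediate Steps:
U = -2 (U = 4 - 6 = -2)
a(G) = 3 (a(G) = 5 - 2 = 3)
Z(g) = -1/(2*g) + (-1 + g)/g (Z(g) = -2*1/(4*g) + (g - 1)/g = -2*1/(4*g) + (-1 + g)/g = -1/(2*g) + (-1 + g)/g)
a(16 + 1)/Z(-8) = 3/(((-3/2 - 8)/(-8))) = 3/((-⅛*(-19/2))) = 3/(19/16) = 3*(16/19) = 48/19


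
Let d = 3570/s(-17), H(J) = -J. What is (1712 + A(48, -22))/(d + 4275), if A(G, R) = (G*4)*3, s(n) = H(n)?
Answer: 176/345 ≈ 0.51015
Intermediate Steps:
s(n) = -n
d = 210 (d = 3570/((-1*(-17))) = 3570/17 = 3570*(1/17) = 210)
A(G, R) = 12*G (A(G, R) = (4*G)*3 = 12*G)
(1712 + A(48, -22))/(d + 4275) = (1712 + 12*48)/(210 + 4275) = (1712 + 576)/4485 = 2288*(1/4485) = 176/345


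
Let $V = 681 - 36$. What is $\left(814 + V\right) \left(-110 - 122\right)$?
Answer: $-338488$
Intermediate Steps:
$V = 645$
$\left(814 + V\right) \left(-110 - 122\right) = \left(814 + 645\right) \left(-110 - 122\right) = 1459 \left(-232\right) = -338488$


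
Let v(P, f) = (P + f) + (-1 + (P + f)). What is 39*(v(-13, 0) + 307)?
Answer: 10920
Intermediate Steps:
v(P, f) = -1 + 2*P + 2*f (v(P, f) = (P + f) + (-1 + P + f) = -1 + 2*P + 2*f)
39*(v(-13, 0) + 307) = 39*((-1 + 2*(-13) + 2*0) + 307) = 39*((-1 - 26 + 0) + 307) = 39*(-27 + 307) = 39*280 = 10920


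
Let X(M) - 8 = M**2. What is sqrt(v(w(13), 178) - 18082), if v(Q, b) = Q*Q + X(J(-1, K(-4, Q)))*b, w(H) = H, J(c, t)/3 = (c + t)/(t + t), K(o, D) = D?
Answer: I*sqrt(2728969)/13 ≈ 127.07*I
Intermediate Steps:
J(c, t) = 3*(c + t)/(2*t) (J(c, t) = 3*((c + t)/(t + t)) = 3*((c + t)/((2*t))) = 3*((c + t)*(1/(2*t))) = 3*((c + t)/(2*t)) = 3*(c + t)/(2*t))
X(M) = 8 + M**2
v(Q, b) = Q**2 + b*(8 + 9*(-1 + Q)**2/(4*Q**2)) (v(Q, b) = Q*Q + (8 + (3*(-1 + Q)/(2*Q))**2)*b = Q**2 + (8 + 9*(-1 + Q)**2/(4*Q**2))*b = Q**2 + b*(8 + 9*(-1 + Q)**2/(4*Q**2)))
sqrt(v(w(13), 178) - 18082) = sqrt((13**2 + 8*178 + (9/4)*178*(-1 + 13)**2/13**2) - 18082) = sqrt((169 + 1424 + (9/4)*178*(1/169)*12**2) - 18082) = sqrt((169 + 1424 + (9/4)*178*(1/169)*144) - 18082) = sqrt((169 + 1424 + 57672/169) - 18082) = sqrt(326889/169 - 18082) = sqrt(-2728969/169) = I*sqrt(2728969)/13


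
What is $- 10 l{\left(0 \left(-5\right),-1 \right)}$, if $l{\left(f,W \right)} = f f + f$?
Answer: $0$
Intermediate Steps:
$l{\left(f,W \right)} = f + f^{2}$ ($l{\left(f,W \right)} = f^{2} + f = f + f^{2}$)
$- 10 l{\left(0 \left(-5\right),-1 \right)} = - 10 \cdot 0 \left(-5\right) \left(1 + 0 \left(-5\right)\right) = - 10 \cdot 0 \left(1 + 0\right) = - 10 \cdot 0 \cdot 1 = \left(-10\right) 0 = 0$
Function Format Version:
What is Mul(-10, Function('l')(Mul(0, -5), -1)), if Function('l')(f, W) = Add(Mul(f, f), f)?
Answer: 0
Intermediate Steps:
Function('l')(f, W) = Add(f, Pow(f, 2)) (Function('l')(f, W) = Add(Pow(f, 2), f) = Add(f, Pow(f, 2)))
Mul(-10, Function('l')(Mul(0, -5), -1)) = Mul(-10, Mul(Mul(0, -5), Add(1, Mul(0, -5)))) = Mul(-10, Mul(0, Add(1, 0))) = Mul(-10, Mul(0, 1)) = Mul(-10, 0) = 0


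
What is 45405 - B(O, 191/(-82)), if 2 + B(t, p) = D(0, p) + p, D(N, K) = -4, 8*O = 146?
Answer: 3723893/82 ≈ 45413.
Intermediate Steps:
O = 73/4 (O = (1/8)*146 = 73/4 ≈ 18.250)
B(t, p) = -6 + p (B(t, p) = -2 + (-4 + p) = -6 + p)
45405 - B(O, 191/(-82)) = 45405 - (-6 + 191/(-82)) = 45405 - (-6 + 191*(-1/82)) = 45405 - (-6 - 191/82) = 45405 - 1*(-683/82) = 45405 + 683/82 = 3723893/82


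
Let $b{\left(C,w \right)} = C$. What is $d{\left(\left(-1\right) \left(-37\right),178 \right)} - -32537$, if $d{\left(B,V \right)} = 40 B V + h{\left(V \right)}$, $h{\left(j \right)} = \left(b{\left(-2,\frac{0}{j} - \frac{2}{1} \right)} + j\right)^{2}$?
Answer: $326953$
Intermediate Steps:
$h{\left(j \right)} = \left(-2 + j\right)^{2}$
$d{\left(B,V \right)} = \left(-2 + V\right)^{2} + 40 B V$ ($d{\left(B,V \right)} = 40 B V + \left(-2 + V\right)^{2} = \left(-2 + V\right)^{2} + 40 B V$)
$d{\left(\left(-1\right) \left(-37\right),178 \right)} - -32537 = \left(\left(-2 + 178\right)^{2} + 40 \left(\left(-1\right) \left(-37\right)\right) 178\right) - -32537 = \left(176^{2} + 40 \cdot 37 \cdot 178\right) + 32537 = \left(30976 + 263440\right) + 32537 = 294416 + 32537 = 326953$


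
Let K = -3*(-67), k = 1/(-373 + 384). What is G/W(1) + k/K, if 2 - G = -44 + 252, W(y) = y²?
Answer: -455465/2211 ≈ -206.00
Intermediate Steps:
G = -206 (G = 2 - (-44 + 252) = 2 - 1*208 = 2 - 208 = -206)
k = 1/11 ≈ 0.090909
K = 201
G/W(1) + k/K = -206/(1²) + (1/11)/201 = -206/1 + (1/11)*(1/201) = -206*1 + 1/2211 = -206 + 1/2211 = -455465/2211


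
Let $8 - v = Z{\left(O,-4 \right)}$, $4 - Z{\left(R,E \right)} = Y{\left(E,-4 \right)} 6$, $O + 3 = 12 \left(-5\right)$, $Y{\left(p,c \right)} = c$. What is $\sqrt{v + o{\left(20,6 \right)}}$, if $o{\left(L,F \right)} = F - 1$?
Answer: $i \sqrt{15} \approx 3.873 i$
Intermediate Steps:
$o{\left(L,F \right)} = -1 + F$
$O = -63$ ($O = -3 + 12 \left(-5\right) = -3 - 60 = -63$)
$Z{\left(R,E \right)} = 28$ ($Z{\left(R,E \right)} = 4 - \left(-4\right) 6 = 4 - -24 = 4 + 24 = 28$)
$v = -20$ ($v = 8 - 28 = -20$)
$\sqrt{v + o{\left(20,6 \right)}} = \sqrt{-20 + \left(-1 + 6\right)} = \sqrt{-20 + 5} = \sqrt{-15} = i \sqrt{15}$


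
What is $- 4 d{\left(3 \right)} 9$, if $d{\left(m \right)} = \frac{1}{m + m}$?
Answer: $-6$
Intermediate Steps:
$d{\left(m \right)} = \frac{1}{2 m}$
$- 4 d{\left(3 \right)} 9 = - 4 \frac{1}{2 \cdot 3} \cdot 9 = - 4 \cdot \frac{1}{2} \cdot \frac{1}{3} \cdot 9 = \left(-4\right) \frac{1}{6} \cdot 9 = \left(- \frac{2}{3}\right) 9 = -6$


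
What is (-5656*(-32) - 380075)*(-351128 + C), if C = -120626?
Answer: 93918201582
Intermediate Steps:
(-5656*(-32) - 380075)*(-351128 + C) = (-5656*(-32) - 380075)*(-351128 - 120626) = (180992 - 380075)*(-471754) = -199083*(-471754) = 93918201582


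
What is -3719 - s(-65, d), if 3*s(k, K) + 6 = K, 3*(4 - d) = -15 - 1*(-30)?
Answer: -11150/3 ≈ -3716.7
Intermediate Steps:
d = -1 (d = 4 - (-15 - 1*(-30))/3 = 4 - (-15 + 30)/3 = 4 - ⅓*15 = 4 - 5 = -1)
s(k, K) = -2 + K/3
-3719 - s(-65, d) = -3719 - (-2 + (⅓)*(-1)) = -3719 - (-2 - ⅓) = -3719 - 1*(-7/3) = -3719 + 7/3 = -11150/3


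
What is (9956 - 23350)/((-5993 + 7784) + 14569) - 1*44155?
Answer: -361194597/8180 ≈ -44156.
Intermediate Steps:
(9956 - 23350)/((-5993 + 7784) + 14569) - 1*44155 = -13394/(1791 + 14569) - 44155 = -13394/16360 - 44155 = -13394*1/16360 - 44155 = -6697/8180 - 44155 = -361194597/8180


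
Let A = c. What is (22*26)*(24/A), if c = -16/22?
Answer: -18876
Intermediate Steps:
c = -8/11 (c = -16*1/22 = -8/11 ≈ -0.72727)
A = -8/11 ≈ -0.72727
(22*26)*(24/A) = (22*26)*(24/(-8/11)) = 572*(24*(-11/8)) = 572*(-33) = -18876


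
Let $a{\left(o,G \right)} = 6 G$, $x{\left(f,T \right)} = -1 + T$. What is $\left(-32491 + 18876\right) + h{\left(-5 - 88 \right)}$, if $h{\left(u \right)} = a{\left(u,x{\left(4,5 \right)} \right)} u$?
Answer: $-15847$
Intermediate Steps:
$h{\left(u \right)} = 24 u$ ($h{\left(u \right)} = 6 \left(-1 + 5\right) u = 6 \cdot 4 u = 24 u$)
$\left(-32491 + 18876\right) + h{\left(-5 - 88 \right)} = \left(-32491 + 18876\right) + 24 \left(-5 - 88\right) = -13615 + 24 \left(-93\right) = -13615 - 2232 = -15847$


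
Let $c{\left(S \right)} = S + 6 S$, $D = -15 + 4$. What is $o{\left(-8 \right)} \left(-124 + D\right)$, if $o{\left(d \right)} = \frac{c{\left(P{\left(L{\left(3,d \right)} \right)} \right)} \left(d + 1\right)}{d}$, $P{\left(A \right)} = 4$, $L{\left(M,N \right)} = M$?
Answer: $- \frac{6615}{2} \approx -3307.5$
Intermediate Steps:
$D = -11$
$c{\left(S \right)} = 7 S$
$o{\left(d \right)} = \frac{28 + 28 d}{d}$ ($o{\left(d \right)} = \frac{7 \cdot 4 \left(d + 1\right)}{d} = \frac{28 \left(1 + d\right)}{d} = \frac{28 + 28 d}{d}$)
$o{\left(-8 \right)} \left(-124 + D\right) = \left(28 + \frac{28}{-8}\right) \left(-124 - 11\right) = \left(28 + 28 \left(- \frac{1}{8}\right)\right) \left(-135\right) = \left(28 - \frac{7}{2}\right) \left(-135\right) = \frac{49}{2} \left(-135\right) = - \frac{6615}{2}$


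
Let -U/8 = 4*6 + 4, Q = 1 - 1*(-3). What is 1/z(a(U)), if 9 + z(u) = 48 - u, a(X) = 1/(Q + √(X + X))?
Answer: 18092/705433 - 8*I*√7/705433 ≈ 0.025647 - 3.0004e-5*I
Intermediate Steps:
Q = 4 (Q = 1 + 3 = 4)
U = -224 (U = -8*(4*6 + 4) = -8*(24 + 4) = -8*28 = -224)
a(X) = 1/(4 + √2*√X) (a(X) = 1/(4 + √(X + X)) = 1/(4 + √(2*X)) = 1/(4 + √2*√X))
z(u) = 39 - u (z(u) = -9 + (48 - u) = 39 - u)
1/z(a(U)) = 1/(39 - 1/(4 + √2*√(-224))) = 1/(39 - 1/(4 + √2*(4*I*√14))) = 1/(39 - 1/(4 + 8*I*√7))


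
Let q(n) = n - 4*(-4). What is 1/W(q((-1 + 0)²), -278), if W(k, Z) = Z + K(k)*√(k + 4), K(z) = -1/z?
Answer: -80342/22335055 + 17*√21/22335055 ≈ -0.0035936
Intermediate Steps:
q(n) = 16 + n (q(n) = n + 16 = 16 + n)
W(k, Z) = Z - √(4 + k)/k (W(k, Z) = Z + (-1/k)*√(k + 4) = Z + (-1/k)*√(4 + k) = Z - √(4 + k)/k)
1/W(q((-1 + 0)²), -278) = 1/(-278 - √(4 + (16 + (-1 + 0)²))/(16 + (-1 + 0)²)) = 1/(-278 - √(4 + (16 + (-1)²))/(16 + (-1)²)) = 1/(-278 - √(4 + (16 + 1))/(16 + 1)) = 1/(-278 - 1*√(4 + 17)/17) = 1/(-278 - 1*1/17*√21) = 1/(-278 - √21/17)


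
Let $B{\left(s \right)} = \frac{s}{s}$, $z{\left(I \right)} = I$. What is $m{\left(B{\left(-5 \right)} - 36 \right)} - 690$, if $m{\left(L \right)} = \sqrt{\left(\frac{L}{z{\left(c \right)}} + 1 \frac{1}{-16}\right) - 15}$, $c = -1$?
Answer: $-690 + \frac{\sqrt{319}}{4} \approx -685.54$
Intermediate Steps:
$B{\left(s \right)} = 1$
$m{\left(L \right)} = \sqrt{- \frac{241}{16} - L}$ ($m{\left(L \right)} = \sqrt{\left(\frac{L}{-1} + 1 \frac{1}{-16}\right) - 15} = \sqrt{\left(L \left(-1\right) + 1 \left(- \frac{1}{16}\right)\right) - 15} = \sqrt{\left(- L - \frac{1}{16}\right) - 15} = \sqrt{\left(- \frac{1}{16} - L\right) - 15} = \sqrt{- \frac{241}{16} - L}$)
$m{\left(B{\left(-5 \right)} - 36 \right)} - 690 = \frac{\sqrt{-241 - 16 \left(1 - 36\right)}}{4} - 690 = \frac{\sqrt{-241 - -560}}{4} - 690 = \frac{\sqrt{-241 + 560}}{4} - 690 = \frac{\sqrt{319}}{4} - 690 = -690 + \frac{\sqrt{319}}{4}$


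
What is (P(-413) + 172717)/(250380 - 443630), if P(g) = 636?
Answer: -173353/193250 ≈ -0.89704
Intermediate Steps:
(P(-413) + 172717)/(250380 - 443630) = (636 + 172717)/(250380 - 443630) = 173353/(-193250) = 173353*(-1/193250) = -173353/193250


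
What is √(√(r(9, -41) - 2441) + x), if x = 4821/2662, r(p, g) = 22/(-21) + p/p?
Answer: √(46773342 + 23367036*I*√2982)/5082 ≈ 5.0622 + 4.88*I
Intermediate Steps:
r(p, g) = -1/21 (r(p, g) = 22*(-1/21) + 1 = -22/21 + 1 = -1/21)
x = 4821/2662 (x = 4821*(1/2662) = 4821/2662 ≈ 1.8110)
√(√(r(9, -41) - 2441) + x) = √(√(-1/21 - 2441) + 4821/2662) = √(√(-51262/21) + 4821/2662) = √(19*I*√2982/21 + 4821/2662) = √(4821/2662 + 19*I*√2982/21)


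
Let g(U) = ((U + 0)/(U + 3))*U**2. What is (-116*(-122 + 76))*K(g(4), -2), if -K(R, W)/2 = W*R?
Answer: 1366016/7 ≈ 1.9515e+5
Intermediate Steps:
g(U) = U**3/(3 + U) (g(U) = (U/(3 + U))*U**2 = U**3/(3 + U))
K(R, W) = -2*R*W (K(R, W) = -2*W*R = -2*R*W)
(-116*(-122 + 76))*K(g(4), -2) = (-116*(-122 + 76))*(-2*4**3/(3 + 4)*(-2)) = (-116*(-46))*(-2*64/7*(-2)) = 5336*(-2*64*(1/7)*(-2)) = 5336*(-2*64/7*(-2)) = 5336*(256/7) = 1366016/7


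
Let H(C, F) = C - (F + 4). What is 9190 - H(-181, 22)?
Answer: 9397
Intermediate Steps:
H(C, F) = -4 + C - F (H(C, F) = C - (4 + F) = C + (-4 - F) = -4 + C - F)
9190 - H(-181, 22) = 9190 - (-4 - 181 - 1*22) = 9190 - (-4 - 181 - 22) = 9190 - 1*(-207) = 9190 + 207 = 9397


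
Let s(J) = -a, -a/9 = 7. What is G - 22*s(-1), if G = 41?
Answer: -1345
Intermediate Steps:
a = -63 (a = -9*7 = -63)
s(J) = 63 (s(J) = -1*(-63) = 63)
G - 22*s(-1) = 41 - 22*63 = 41 - 1386 = -1345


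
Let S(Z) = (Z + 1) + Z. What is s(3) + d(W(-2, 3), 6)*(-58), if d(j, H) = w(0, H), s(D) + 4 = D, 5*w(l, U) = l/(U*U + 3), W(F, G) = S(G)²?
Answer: -1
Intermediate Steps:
S(Z) = 1 + 2*Z (S(Z) = (1 + Z) + Z = 1 + 2*Z)
W(F, G) = (1 + 2*G)²
w(l, U) = l/(5*(3 + U²)) (w(l, U) = (l/(U*U + 3))/5 = (l/(U² + 3))/5 = (l/(3 + U²))/5 = l/(5*(3 + U²)))
s(D) = -4 + D
d(j, H) = 0 (d(j, H) = (⅕)*0/(3 + H²) = 0)
s(3) + d(W(-2, 3), 6)*(-58) = (-4 + 3) + 0*(-58) = -1 + 0 = -1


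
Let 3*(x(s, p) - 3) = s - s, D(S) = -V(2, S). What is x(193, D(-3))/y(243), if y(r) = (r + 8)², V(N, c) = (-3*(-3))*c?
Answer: 3/63001 ≈ 4.7618e-5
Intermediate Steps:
V(N, c) = 9*c
y(r) = (8 + r)²
D(S) = -9*S
x(s, p) = 3 (x(s, p) = 3 + (s - s)/3 = 3 + (⅓)*0 = 3 + 0 = 3)
x(193, D(-3))/y(243) = 3/((8 + 243)²) = 3/(251²) = 3/63001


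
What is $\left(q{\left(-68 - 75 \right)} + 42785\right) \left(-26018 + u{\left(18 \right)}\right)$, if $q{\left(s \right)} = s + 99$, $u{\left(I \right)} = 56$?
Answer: $-1109641842$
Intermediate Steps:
$q{\left(s \right)} = 99 + s$
$\left(q{\left(-68 - 75 \right)} + 42785\right) \left(-26018 + u{\left(18 \right)}\right) = \left(\left(99 - 143\right) + 42785\right) \left(-26018 + 56\right) = \left(\left(99 - 143\right) + 42785\right) \left(-25962\right) = \left(-44 + 42785\right) \left(-25962\right) = 42741 \left(-25962\right) = -1109641842$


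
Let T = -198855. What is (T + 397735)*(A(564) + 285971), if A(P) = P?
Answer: 56986080800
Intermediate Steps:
(T + 397735)*(A(564) + 285971) = (-198855 + 397735)*(564 + 285971) = 198880*286535 = 56986080800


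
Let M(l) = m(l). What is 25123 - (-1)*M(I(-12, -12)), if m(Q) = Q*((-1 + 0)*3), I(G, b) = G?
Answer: 25159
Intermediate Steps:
m(Q) = -3*Q (m(Q) = Q*(-1*3) = Q*(-3) = -3*Q)
M(l) = -3*l
25123 - (-1)*M(I(-12, -12)) = 25123 - (-1)*(-3*(-12)) = 25123 - (-1)*36 = 25123 - 1*(-36) = 25123 + 36 = 25159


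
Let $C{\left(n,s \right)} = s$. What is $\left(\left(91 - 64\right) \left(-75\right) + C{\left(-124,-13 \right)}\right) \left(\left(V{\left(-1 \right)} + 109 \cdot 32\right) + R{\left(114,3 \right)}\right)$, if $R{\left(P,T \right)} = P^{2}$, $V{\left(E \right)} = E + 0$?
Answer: $-33592354$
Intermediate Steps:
$V{\left(E \right)} = E$
$\left(\left(91 - 64\right) \left(-75\right) + C{\left(-124,-13 \right)}\right) \left(\left(V{\left(-1 \right)} + 109 \cdot 32\right) + R{\left(114,3 \right)}\right) = \left(\left(91 - 64\right) \left(-75\right) - 13\right) \left(\left(-1 + 109 \cdot 32\right) + 114^{2}\right) = \left(27 \left(-75\right) - 13\right) \left(\left(-1 + 3488\right) + 12996\right) = \left(-2025 - 13\right) \left(3487 + 12996\right) = \left(-2038\right) 16483 = -33592354$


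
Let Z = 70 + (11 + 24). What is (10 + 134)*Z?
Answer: 15120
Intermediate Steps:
Z = 105 (Z = 70 + 35 = 105)
(10 + 134)*Z = (10 + 134)*105 = 144*105 = 15120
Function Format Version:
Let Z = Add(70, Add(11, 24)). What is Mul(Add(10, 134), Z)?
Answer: 15120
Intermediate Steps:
Z = 105 (Z = Add(70, 35) = 105)
Mul(Add(10, 134), Z) = Mul(Add(10, 134), 105) = Mul(144, 105) = 15120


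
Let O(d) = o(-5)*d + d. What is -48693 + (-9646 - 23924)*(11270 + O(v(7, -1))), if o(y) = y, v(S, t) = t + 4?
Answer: -377979753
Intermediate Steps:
v(S, t) = 4 + t
O(d) = -4*d (O(d) = -5*d + d = -4*d)
-48693 + (-9646 - 23924)*(11270 + O(v(7, -1))) = -48693 + (-9646 - 23924)*(11270 - 4*(4 - 1)) = -48693 - 33570*(11270 - 4*3) = -48693 - 33570*(11270 - 12) = -48693 - 33570*11258 = -48693 - 377931060 = -377979753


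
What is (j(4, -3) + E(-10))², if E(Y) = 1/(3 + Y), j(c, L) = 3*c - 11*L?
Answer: 98596/49 ≈ 2012.2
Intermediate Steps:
j(c, L) = -11*L + 3*c
(j(4, -3) + E(-10))² = ((-11*(-3) + 3*4) + 1/(3 - 10))² = ((33 + 12) + 1/(-7))² = (45 - ⅐)² = (314/7)² = 98596/49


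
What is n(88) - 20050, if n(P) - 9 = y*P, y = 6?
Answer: -19513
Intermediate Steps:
n(P) = 9 + 6*P
n(88) - 20050 = (9 + 6*88) - 20050 = (9 + 528) - 20050 = 537 - 20050 = -19513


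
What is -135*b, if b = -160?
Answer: 21600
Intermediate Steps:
-135*b = -135*(-160) = 21600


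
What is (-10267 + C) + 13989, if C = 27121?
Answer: 30843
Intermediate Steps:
(-10267 + C) + 13989 = (-10267 + 27121) + 13989 = 16854 + 13989 = 30843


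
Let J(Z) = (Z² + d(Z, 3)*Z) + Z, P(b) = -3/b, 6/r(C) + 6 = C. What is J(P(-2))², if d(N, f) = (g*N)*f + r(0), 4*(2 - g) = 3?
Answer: 29241/256 ≈ 114.22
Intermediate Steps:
r(C) = 6/(-6 + C)
g = 5/4 (g = 2 - ¼*3 = 2 - ¾ = 5/4 ≈ 1.2500)
d(N, f) = -1 + 5*N*f/4 (d(N, f) = (5*N/4)*f + 6/(-6 + 0) = 5*N*f/4 + 6/(-6) = 5*N*f/4 + 6*(-⅙) = 5*N*f/4 - 1 = -1 + 5*N*f/4)
J(Z) = Z + Z² + Z*(-1 + 15*Z/4) (J(Z) = (Z² + (-1 + (5/4)*Z*3)*Z) + Z = (Z² + (-1 + 15*Z/4)*Z) + Z = (Z² + Z*(-1 + 15*Z/4)) + Z = Z + Z² + Z*(-1 + 15*Z/4))
J(P(-2))² = (19*(-3/(-2))²/4)² = (19*(-3*(-½))²/4)² = (19*(3/2)²/4)² = ((19/4)*(9/4))² = (171/16)² = 29241/256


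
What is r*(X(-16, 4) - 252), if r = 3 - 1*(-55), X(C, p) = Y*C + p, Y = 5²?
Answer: -37584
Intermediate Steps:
Y = 25
X(C, p) = p + 25*C (X(C, p) = 25*C + p = p + 25*C)
r = 58 (r = 3 + 55 = 58)
r*(X(-16, 4) - 252) = 58*((4 + 25*(-16)) - 252) = 58*((4 - 400) - 252) = 58*(-396 - 252) = 58*(-648) = -37584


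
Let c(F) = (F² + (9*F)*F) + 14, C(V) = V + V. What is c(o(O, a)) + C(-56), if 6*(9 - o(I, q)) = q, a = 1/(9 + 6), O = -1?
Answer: 575101/810 ≈ 710.00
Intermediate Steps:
a = 1/15 ≈ 0.066667
o(I, q) = 9 - q/6
C(V) = 2*V
c(F) = 14 + 10*F² (c(F) = (F² + 9*F²) + 14 = 10*F² + 14 = 14 + 10*F²)
c(o(O, a)) + C(-56) = (14 + 10*(9 - ⅙*1/15)²) + 2*(-56) = (14 + 10*(9 - 1/90)²) - 112 = (14 + 10*(809/90)²) - 112 = (14 + 10*(654481/8100)) - 112 = (14 + 654481/810) - 112 = 665821/810 - 112 = 575101/810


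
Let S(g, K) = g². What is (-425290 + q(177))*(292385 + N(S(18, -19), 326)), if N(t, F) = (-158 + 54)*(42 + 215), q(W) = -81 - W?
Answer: -113049805036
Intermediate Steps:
N(t, F) = -26728 (N(t, F) = -104*257 = -26728)
(-425290 + q(177))*(292385 + N(S(18, -19), 326)) = (-425290 + (-81 - 1*177))*(292385 - 26728) = (-425290 + (-81 - 177))*265657 = (-425290 - 258)*265657 = -425548*265657 = -113049805036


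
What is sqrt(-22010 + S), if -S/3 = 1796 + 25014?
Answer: 2*I*sqrt(25610) ≈ 320.06*I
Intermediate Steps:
S = -80430 (S = -3*(1796 + 25014) = -3*26810 = -80430)
sqrt(-22010 + S) = sqrt(-22010 - 80430) = sqrt(-102440) = 2*I*sqrt(25610)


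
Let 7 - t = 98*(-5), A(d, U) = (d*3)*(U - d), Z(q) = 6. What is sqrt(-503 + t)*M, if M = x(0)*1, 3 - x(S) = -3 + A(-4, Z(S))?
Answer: 126*I*sqrt(6) ≈ 308.64*I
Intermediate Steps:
A(d, U) = 3*d*(U - d) (A(d, U) = (3*d)*(U - d) = 3*d*(U - d))
t = 497 (t = 7 - 98*(-5) = 7 - 1*(-490) = 7 + 490 = 497)
x(S) = 126 (x(S) = 3 - (-3 + 3*(-4)*(6 - 1*(-4))) = 3 - (-3 + 3*(-4)*(6 + 4)) = 3 - (-3 + 3*(-4)*10) = 3 - (-3 - 120) = 3 - 1*(-123) = 3 + 123 = 126)
M = 126 (M = 126*1 = 126)
sqrt(-503 + t)*M = sqrt(-503 + 497)*126 = sqrt(-6)*126 = (I*sqrt(6))*126 = 126*I*sqrt(6)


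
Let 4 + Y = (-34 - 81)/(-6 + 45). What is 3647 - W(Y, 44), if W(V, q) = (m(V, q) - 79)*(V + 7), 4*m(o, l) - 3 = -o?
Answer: 5553055/1521 ≈ 3650.9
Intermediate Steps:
m(o, l) = ¾ - o/4 (m(o, l) = ¾ + (-o)/4 = ¾ - o/4)
Y = -271/39 (Y = -4 + (-34 - 81)/(-6 + 45) = -4 - 115/39 = -271/39 ≈ -6.9487)
W(V, q) = (7 + V)*(-313/4 - V/4) (W(V, q) = ((¾ - V/4) - 79)*(V + 7) = (-313/4 - V/4)*(7 + V) = (7 + V)*(-313/4 - V/4))
3647 - W(Y, 44) = 3647 - (-2191/4 - 80*(-271/39) - (-271/39)²/4) = 3647 - (-2191/4 + 21680/39 - ¼*73441/1521) = 3647 - (-2191/4 + 21680/39 - 73441/6084) = 3647 - 1*(-5968/1521) = 3647 + 5968/1521 = 5553055/1521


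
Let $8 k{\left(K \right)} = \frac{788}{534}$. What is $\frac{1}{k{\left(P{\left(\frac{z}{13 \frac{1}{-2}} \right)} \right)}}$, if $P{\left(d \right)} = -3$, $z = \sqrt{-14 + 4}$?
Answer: $\frac{1068}{197} \approx 5.4213$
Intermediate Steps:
$z = i \sqrt{10}$ ($z = \sqrt{-10} = i \sqrt{10} \approx 3.1623 i$)
$k{\left(K \right)} = \frac{197}{1068}$ ($k{\left(K \right)} = \frac{788 \cdot \frac{1}{534}}{8} = \frac{1}{8} \cdot \frac{394}{267} = \frac{197}{1068}$)
$\frac{1}{k{\left(P{\left(\frac{z}{13 \frac{1}{-2}} \right)} \right)}} = \frac{1}{\frac{197}{1068}} = \frac{1068}{197}$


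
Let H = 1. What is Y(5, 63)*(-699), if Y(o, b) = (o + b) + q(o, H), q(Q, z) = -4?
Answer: -44736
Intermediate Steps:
Y(o, b) = -4 + b + o (Y(o, b) = (o + b) - 4 = (b + o) - 4 = -4 + b + o)
Y(5, 63)*(-699) = (-4 + 63 + 5)*(-699) = 64*(-699) = -44736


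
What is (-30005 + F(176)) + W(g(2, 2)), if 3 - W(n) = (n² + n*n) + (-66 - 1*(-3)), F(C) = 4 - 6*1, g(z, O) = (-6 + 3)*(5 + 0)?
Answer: -30391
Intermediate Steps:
g(z, O) = -15 (g(z, O) = -3*5 = -15)
F(C) = -2 (F(C) = 4 - 6 = -2)
W(n) = 66 - 2*n² (W(n) = 3 - ((n² + n*n) + (-66 - 1*(-3))) = 3 - ((n² + n²) + (-66 + 3)) = 3 - (2*n² - 63) = 3 - (-63 + 2*n²) = 3 + (63 - 2*n²) = 66 - 2*n²)
(-30005 + F(176)) + W(g(2, 2)) = (-30005 - 2) + (66 - 2*(-15)²) = -30007 + (66 - 2*225) = -30007 + (66 - 450) = -30007 - 384 = -30391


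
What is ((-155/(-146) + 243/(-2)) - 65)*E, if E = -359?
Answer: 4859783/73 ≈ 66572.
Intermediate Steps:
((-155/(-146) + 243/(-2)) - 65)*E = ((-155/(-146) + 243/(-2)) - 65)*(-359) = ((-155*(-1/146) + 243*(-½)) - 65)*(-359) = ((155/146 - 243/2) - 65)*(-359) = (-8792/73 - 65)*(-359) = -13537/73*(-359) = 4859783/73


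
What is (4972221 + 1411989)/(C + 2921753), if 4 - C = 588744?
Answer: 2128070/777671 ≈ 2.7365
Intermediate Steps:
C = -588740 (C = 4 - 1*588744 = 4 - 588744 = -588740)
(4972221 + 1411989)/(C + 2921753) = (4972221 + 1411989)/(-588740 + 2921753) = 6384210/2333013 = 6384210*(1/2333013) = 2128070/777671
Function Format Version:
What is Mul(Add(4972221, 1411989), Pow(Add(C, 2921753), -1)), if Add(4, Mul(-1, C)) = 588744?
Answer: Rational(2128070, 777671) ≈ 2.7365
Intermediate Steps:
C = -588740 (C = Add(4, Mul(-1, 588744)) = Add(4, -588744) = -588740)
Mul(Add(4972221, 1411989), Pow(Add(C, 2921753), -1)) = Mul(Add(4972221, 1411989), Pow(Add(-588740, 2921753), -1)) = Mul(6384210, Pow(2333013, -1)) = Mul(6384210, Rational(1, 2333013)) = Rational(2128070, 777671)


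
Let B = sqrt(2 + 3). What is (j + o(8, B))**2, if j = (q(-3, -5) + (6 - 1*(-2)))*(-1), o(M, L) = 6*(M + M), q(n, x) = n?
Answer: 8281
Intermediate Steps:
B = sqrt(5) ≈ 2.2361
o(M, L) = 12*M (o(M, L) = 6*(2*M) = 12*M)
j = -5 (j = (-3 + (6 - 1*(-2)))*(-1) = (-3 + (6 + 2))*(-1) = (-3 + 8)*(-1) = 5*(-1) = -5)
(j + o(8, B))**2 = (-5 + 12*8)**2 = (-5 + 96)**2 = 91**2 = 8281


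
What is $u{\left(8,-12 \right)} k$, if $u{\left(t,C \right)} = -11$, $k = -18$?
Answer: $198$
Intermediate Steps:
$u{\left(8,-12 \right)} k = \left(-11\right) \left(-18\right) = 198$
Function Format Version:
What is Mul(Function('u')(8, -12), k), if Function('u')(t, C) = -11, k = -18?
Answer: 198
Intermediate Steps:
Mul(Function('u')(8, -12), k) = Mul(-11, -18) = 198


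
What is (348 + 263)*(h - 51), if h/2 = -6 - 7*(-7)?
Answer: 21385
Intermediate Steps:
h = 86 (h = 2*(-6 - 7*(-7)) = 2*(-6 + 49) = 2*43 = 86)
(348 + 263)*(h - 51) = (348 + 263)*(86 - 51) = 611*35 = 21385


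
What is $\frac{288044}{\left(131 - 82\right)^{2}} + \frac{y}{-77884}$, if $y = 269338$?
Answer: $\frac{10893669179}{93499742} \approx 116.51$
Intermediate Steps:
$\frac{288044}{\left(131 - 82\right)^{2}} + \frac{y}{-77884} = \frac{288044}{\left(131 - 82\right)^{2}} + \frac{269338}{-77884} = \frac{288044}{49^{2}} + 269338 \left(- \frac{1}{77884}\right) = \frac{288044}{2401} - \frac{134669}{38942} = \frac{10893669179}{93499742}$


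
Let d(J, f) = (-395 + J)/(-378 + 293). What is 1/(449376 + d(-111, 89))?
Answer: 85/38197466 ≈ 2.2253e-6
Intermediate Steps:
d(J, f) = 79/17 - J/85 (d(J, f) = (-395 + J)/(-85) = (-395 + J)*(-1/85) = 79/17 - J/85)
1/(449376 + d(-111, 89)) = 1/(449376 + (79/17 - 1/85*(-111))) = 1/(449376 + (79/17 + 111/85)) = 1/(449376 + 506/85) = 1/(38197466/85) = 85/38197466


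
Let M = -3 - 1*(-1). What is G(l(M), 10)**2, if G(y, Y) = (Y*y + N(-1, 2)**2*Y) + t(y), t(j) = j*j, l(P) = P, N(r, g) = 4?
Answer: 20736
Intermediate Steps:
M = -2 (M = -3 + 1 = -2)
t(j) = j**2
G(y, Y) = y**2 + 16*Y + Y*y (G(y, Y) = (Y*y + 4**2*Y) + y**2 = (Y*y + 16*Y) + y**2 = (16*Y + Y*y) + y**2 = y**2 + 16*Y + Y*y)
G(l(M), 10)**2 = ((-2)**2 + 16*10 + 10*(-2))**2 = (4 + 160 - 20)**2 = 144**2 = 20736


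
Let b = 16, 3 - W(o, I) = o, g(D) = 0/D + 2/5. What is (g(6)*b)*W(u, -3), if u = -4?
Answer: 224/5 ≈ 44.800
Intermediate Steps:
g(D) = ⅖ (g(D) = 0 + 2*(⅕) = 0 + ⅖ = ⅖)
W(o, I) = 3 - o
(g(6)*b)*W(u, -3) = ((⅖)*16)*(3 - 1*(-4)) = 32*(3 + 4)/5 = (32/5)*7 = 224/5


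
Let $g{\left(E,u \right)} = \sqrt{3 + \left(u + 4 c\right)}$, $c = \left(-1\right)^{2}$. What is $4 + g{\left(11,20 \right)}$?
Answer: $4 + 3 \sqrt{3} \approx 9.1962$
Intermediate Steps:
$c = 1$
$g{\left(E,u \right)} = \sqrt{7 + u}$ ($g{\left(E,u \right)} = \sqrt{3 + \left(u + 4 \cdot 1\right)} = \sqrt{3 + \left(u + 4\right)} = \sqrt{3 + \left(4 + u\right)} = \sqrt{7 + u}$)
$4 + g{\left(11,20 \right)} = 4 + \sqrt{7 + 20} = 4 + \sqrt{27} = 4 + 3 \sqrt{3}$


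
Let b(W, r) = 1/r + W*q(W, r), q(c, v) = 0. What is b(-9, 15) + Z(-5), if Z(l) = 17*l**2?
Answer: 6376/15 ≈ 425.07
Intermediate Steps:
b(W, r) = 1/r (b(W, r) = 1/r + W*0 = 1/r + 0 = 1/r)
b(-9, 15) + Z(-5) = 1/15 + 17*(-5)**2 = 1/15 + 17*25 = 1/15 + 425 = 6376/15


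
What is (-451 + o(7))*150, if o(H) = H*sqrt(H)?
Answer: -67650 + 1050*sqrt(7) ≈ -64872.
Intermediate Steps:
o(H) = H**(3/2)
(-451 + o(7))*150 = (-451 + 7**(3/2))*150 = (-451 + 7*sqrt(7))*150 = -67650 + 1050*sqrt(7)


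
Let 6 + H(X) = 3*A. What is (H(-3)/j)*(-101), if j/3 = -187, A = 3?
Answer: 101/187 ≈ 0.54011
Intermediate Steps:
H(X) = 3 (H(X) = -6 + 3*3 = -6 + 9 = 3)
j = -561 (j = 3*(-187) = -561)
(H(-3)/j)*(-101) = (3/(-561))*(-101) = (3*(-1/561))*(-101) = -1/187*(-101) = 101/187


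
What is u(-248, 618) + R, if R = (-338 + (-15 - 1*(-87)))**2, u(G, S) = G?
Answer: 70508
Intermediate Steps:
R = 70756 (R = (-338 + (-15 + 87))**2 = (-338 + 72)**2 = (-266)**2 = 70756)
u(-248, 618) + R = -248 + 70756 = 70508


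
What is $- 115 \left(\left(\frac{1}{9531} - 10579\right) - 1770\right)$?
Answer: $\frac{13535306570}{9531} \approx 1.4201 \cdot 10^{6}$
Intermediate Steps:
$- 115 \left(\left(\frac{1}{9531} - 10579\right) - 1770\right) = - 115 \left(- \frac{100828448}{9531} - 1770\right) = \left(-115\right) \left(- \frac{117698318}{9531}\right) = \frac{13535306570}{9531}$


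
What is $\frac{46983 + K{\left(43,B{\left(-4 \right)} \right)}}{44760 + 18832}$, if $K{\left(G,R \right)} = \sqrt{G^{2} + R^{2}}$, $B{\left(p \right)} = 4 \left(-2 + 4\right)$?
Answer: $\frac{46983}{63592} + \frac{\sqrt{1913}}{63592} \approx 0.73951$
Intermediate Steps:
$B{\left(p \right)} = 8$ ($B{\left(p \right)} = 4 \cdot 2 = 8$)
$\frac{46983 + K{\left(43,B{\left(-4 \right)} \right)}}{44760 + 18832} = \frac{46983 + \sqrt{43^{2} + 8^{2}}}{44760 + 18832} = \frac{46983 + \sqrt{1849 + 64}}{63592} = \left(46983 + \sqrt{1913}\right) \frac{1}{63592} = \frac{46983}{63592} + \frac{\sqrt{1913}}{63592}$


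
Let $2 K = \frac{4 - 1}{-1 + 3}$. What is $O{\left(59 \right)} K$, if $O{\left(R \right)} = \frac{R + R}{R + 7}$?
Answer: $\frac{59}{44} \approx 1.3409$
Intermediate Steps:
$O{\left(R \right)} = \frac{2 R}{7 + R}$
$K = \frac{3}{4}$ ($K = \frac{\left(4 - 1\right) \frac{1}{-1 + 3}}{2} = \frac{\left(4 + \left(-4 + 3\right)\right) \frac{1}{2}}{2} = \frac{\left(4 - 1\right) \frac{1}{2}}{2} = \frac{3 \cdot \frac{1}{2}}{2} = \frac{1}{2} \cdot \frac{3}{2} = \frac{3}{4} \approx 0.75$)
$O{\left(59 \right)} K = 2 \cdot 59 \frac{1}{7 + 59} \cdot \frac{3}{4} = 2 \cdot 59 \cdot \frac{1}{66} \cdot \frac{3}{4} = \frac{59}{33} \cdot \frac{3}{4} = \frac{59}{44}$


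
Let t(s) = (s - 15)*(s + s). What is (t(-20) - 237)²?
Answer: 1352569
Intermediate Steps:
t(s) = 2*s*(-15 + s) (t(s) = (-15 + s)*(2*s) = 2*s*(-15 + s))
(t(-20) - 237)² = (2*(-20)*(-15 - 20) - 237)² = (2*(-20)*(-35) - 237)² = (1400 - 237)² = 1163² = 1352569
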